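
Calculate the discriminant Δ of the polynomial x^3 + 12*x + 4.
Δ = -7344

For a depressed cubic x^3 + p x + q the discriminant is Δ = -4 p^3 - 27 q^2 = -4*(12)^3 - 27*(4)^2 = -6912 - 432 = -7344.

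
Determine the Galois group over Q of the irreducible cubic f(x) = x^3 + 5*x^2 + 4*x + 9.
Gal(K/Q) = S_3 (symmetric group of order 6)

Compute the discriminant of x^3 + (5)*x^2 + (4)*x + (9): Δ = -3303. Since Δ is not a rational square, the Galois group is not contained in A_3; it must be the full S_3 (irreducibility of the cubic rules out anything smaller).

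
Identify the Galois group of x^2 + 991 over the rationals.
Gal(K/Q) = Z/2Z (cyclic of order 2)

x^2 + 991 is irreducible over Q since -991 is not a rational square. The splitting field Q(sqrt(-991)) has degree 2 over Q, and its unique nontrivial automorphism is sqrt(-991) ↦ -sqrt(-991). Hence Gal(Q(sqrt(-991))/Q) = Z/2Z.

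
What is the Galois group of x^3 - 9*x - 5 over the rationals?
Gal(K/Q) = S_3 (symmetric group of order 6)

Compute the discriminant of x^3 + (0)*x^2 + (-9)*x + (-5): Δ = 2241. Since Δ is not a rational square, the Galois group is not contained in A_3; it must be the full S_3 (irreducibility of the cubic rules out anything smaller).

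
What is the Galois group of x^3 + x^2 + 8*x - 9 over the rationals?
Gal(K/Q) = S_3 (symmetric group of order 6)

Compute the discriminant of x^3 + (1)*x^2 + (8)*x + (-9): Δ = -5431. Since Δ is not a rational square, the Galois group is not contained in A_3; it must be the full S_3 (irreducibility of the cubic rules out anything smaller).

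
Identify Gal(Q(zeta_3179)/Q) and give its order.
|Gal(Q(zeta_3179)/Q)| = phi(3179) = 2720; group ≅ (Z/3179Z)^* ≅ Z/10Z × Z/272Z

The n-th cyclotomic polynomial Φ_3179(x) is the minimal polynomial of zeta_3179 over Q and has degree phi(3179) = 2720. So Q(zeta_3179) is a degree-2720 Galois extension with Galois group (Z/3179Z)^*. By CRT, (Z/3179Z)^* ≅ (Z/11Z)^* × (Z/289Z)^*. Each prime-power unit group is (Z/11Z)^* ≅ Z/10Z; (Z/289Z)^* ≅ Z/272Z. Hence Gal(Q(zeta_3179)/Q) ≅ Z/10Z × Z/272Z.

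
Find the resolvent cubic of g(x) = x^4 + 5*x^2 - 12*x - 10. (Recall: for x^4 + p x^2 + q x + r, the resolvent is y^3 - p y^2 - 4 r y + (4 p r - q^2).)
h(y) = y^3 - 5*y^2 + 40*y - 344

Identify coefficients: p = 5, q = -12, r = -10.
Plug into h(y) = y^3 - p y^2 - 4 r y + (4 p r - q^2):
  h(y) = y^3 - (5) y^2 - 4*(-10) y + (4*(5)*(-10) - (-12)^2)
       = y^3 + (-5) y^2 + (40) y + (-344).
Simplifying: h(y) = y^3 - 5*y^2 + 40*y - 344.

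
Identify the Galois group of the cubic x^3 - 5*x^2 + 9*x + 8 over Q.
Gal(K/Q) = S_3 (symmetric group of order 6)

Compute the discriminant of x^3 + (-5)*x^2 + (9)*x + (8): Δ = -5099. Since Δ is not a rational square, the Galois group is not contained in A_3; it must be the full S_3 (irreducibility of the cubic rules out anything smaller).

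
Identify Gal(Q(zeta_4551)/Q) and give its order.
|Gal(Q(zeta_4551)/Q)| = phi(4551) = 2880; group ≅ (Z/4551Z)^* ≅ Z/2Z × Z/36Z × Z/40Z

The n-th cyclotomic polynomial Φ_4551(x) is the minimal polynomial of zeta_4551 over Q and has degree phi(4551) = 2880. So Q(zeta_4551) is a degree-2880 Galois extension with Galois group (Z/4551Z)^*. By CRT, (Z/4551Z)^* ≅ (Z/3Z)^* × (Z/37Z)^* × (Z/41Z)^*. Each prime-power unit group is (Z/3Z)^* ≅ Z/2Z; (Z/37Z)^* ≅ Z/36Z; (Z/41Z)^* ≅ Z/40Z. Hence Gal(Q(zeta_4551)/Q) ≅ Z/2Z × Z/36Z × Z/40Z.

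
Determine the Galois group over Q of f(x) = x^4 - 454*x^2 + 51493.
Gal(K/Q) = V_4 (Klein four-group, Z/2Z × Z/2Z)

f factors as (x^2 - 233)(x^2 - 221), so the splitting field is K = Q(sqrt(233), sqrt(221)). The elements 233, 221, 51493 are all non-squares in Q, so sqrt(233) and sqrt(221) generate independent quadratic extensions. Thus [K:Q] = 4 and Gal(K/Q) is generated by the two order-2 automorphisms sqrt(233) ↦ -sqrt(233) and sqrt(221) ↦ -sqrt(221), giving V_4.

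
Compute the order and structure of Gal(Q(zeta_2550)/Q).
|Gal(Q(zeta_2550)/Q)| = phi(2550) = 640; group ≅ (Z/2550Z)^* ≅ Z/2Z × Z/16Z × Z/20Z

The n-th cyclotomic polynomial Φ_2550(x) is the minimal polynomial of zeta_2550 over Q and has degree phi(2550) = 640. So Q(zeta_2550) is a degree-640 Galois extension with Galois group (Z/2550Z)^*. By CRT, (Z/2550Z)^* ≅ (Z/2Z)^* × (Z/3Z)^* × (Z/25Z)^* × (Z/17Z)^*. Each prime-power unit group is (Z/2Z)^* ≅ trivial group (order 1); (Z/3Z)^* ≅ Z/2Z; (Z/25Z)^* ≅ Z/20Z; (Z/17Z)^* ≅ Z/16Z. Hence Gal(Q(zeta_2550)/Q) ≅ Z/2Z × Z/16Z × Z/20Z.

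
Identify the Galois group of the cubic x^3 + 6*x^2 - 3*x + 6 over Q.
Gal(K/Q) = S_3 (symmetric group of order 6)

Compute the discriminant of x^3 + (6)*x^2 + (-3)*x + (6): Δ = -7668. Since Δ is not a rational square, the Galois group is not contained in A_3; it must be the full S_3 (irreducibility of the cubic rules out anything smaller).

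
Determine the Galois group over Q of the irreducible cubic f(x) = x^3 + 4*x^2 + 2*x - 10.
Gal(K/Q) = S_3 (symmetric group of order 6)

Compute the discriminant of x^3 + (4)*x^2 + (2)*x + (-10): Δ = -1548. Since Δ is not a rational square, the Galois group is not contained in A_3; it must be the full S_3 (irreducibility of the cubic rules out anything smaller).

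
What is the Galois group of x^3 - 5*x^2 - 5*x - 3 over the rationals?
Gal(K/Q) = S_3 (symmetric group of order 6)

Compute the discriminant of x^3 + (-5)*x^2 + (-5)*x + (-3): Δ = -1968. Since Δ is not a rational square, the Galois group is not contained in A_3; it must be the full S_3 (irreducibility of the cubic rules out anything smaller).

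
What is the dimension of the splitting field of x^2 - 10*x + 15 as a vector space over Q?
[K:Q] = 2

The discriminant of x^2 + (-10)*x + (15) is b^2 - 4c = 100 - (60) = 40. Since 40 is not a perfect square in Q, the polynomial is irreducible over Q. Its two roots generate a degree-2 extension, so [K:Q] = 2.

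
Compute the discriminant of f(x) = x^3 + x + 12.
Δ = -3892

For a depressed cubic x^3 + p x + q the discriminant is Δ = -4 p^3 - 27 q^2 = -4*(1)^3 - 27*(12)^2 = -4 - 3888 = -3892.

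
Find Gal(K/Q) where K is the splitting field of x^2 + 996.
Gal(K/Q) = Z/2Z (cyclic of order 2)

x^2 + 996 is irreducible over Q since -996 is not a rational square. The splitting field Q(sqrt(-996)) has degree 2 over Q, and its unique nontrivial automorphism is sqrt(-996) ↦ -sqrt(-996). Hence Gal(Q(sqrt(-996))/Q) = Z/2Z.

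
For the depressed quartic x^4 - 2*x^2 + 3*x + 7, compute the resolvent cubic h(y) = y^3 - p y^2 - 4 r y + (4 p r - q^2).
h(y) = y^3 + 2*y^2 - 28*y - 65

Identify coefficients: p = -2, q = 3, r = 7.
Plug into h(y) = y^3 - p y^2 - 4 r y + (4 p r - q^2):
  h(y) = y^3 - (-2) y^2 - 4*(7) y + (4*(-2)*(7) - (3)^2)
       = y^3 + (2) y^2 + (-28) y + (-65).
Simplifying: h(y) = y^3 + 2*y^2 - 28*y - 65.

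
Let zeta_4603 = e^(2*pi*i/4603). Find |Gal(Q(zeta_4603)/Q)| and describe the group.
|Gal(Q(zeta_4603)/Q)| = phi(4603) = 4602; group ≅ (Z/4603Z)^* ≅ Z/4602Z

The n-th cyclotomic polynomial Φ_4603(x) is the minimal polynomial of zeta_4603 over Q and has degree phi(4603) = 4602. So Q(zeta_4603) is a degree-4602 Galois extension with Galois group (Z/4603Z)^*. (Z/4603Z)^* is cyclic since 4603 is an odd prime power (or 4). Hence Gal(Q(zeta_4603)/Q) ≅ Z/4602Z.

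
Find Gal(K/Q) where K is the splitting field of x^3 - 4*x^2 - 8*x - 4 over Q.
Gal(K/Q) = S_3 (symmetric group of order 6)

Compute the discriminant of x^3 + (-4)*x^2 + (-8)*x + (-4): Δ = -688. Since Δ is not a rational square, the Galois group is not contained in A_3; it must be the full S_3 (irreducibility of the cubic rules out anything smaller).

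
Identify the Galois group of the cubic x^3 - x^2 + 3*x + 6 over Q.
Gal(K/Q) = S_3 (symmetric group of order 6)

Compute the discriminant of x^3 + (-1)*x^2 + (3)*x + (6): Δ = -1371. Since Δ is not a rational square, the Galois group is not contained in A_3; it must be the full S_3 (irreducibility of the cubic rules out anything smaller).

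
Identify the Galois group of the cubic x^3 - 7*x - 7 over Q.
Gal(K/Q) = A_3 (cyclic of order 3)

Compute the discriminant of x^3 + (0)*x^2 + (-7)*x + (-7): Δ = 49. Since Δ is a perfect square (Δ = 7^2), the Galois group is contained in A_3. Irreducibility forces the group to be transitive on three roots, so Gal = A_3.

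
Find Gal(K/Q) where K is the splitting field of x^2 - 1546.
Gal(K/Q) = Z/2Z (cyclic of order 2)

x^2 - 1546 is irreducible over Q since 1546 is not a rational square. The splitting field Q(sqrt(1546)) has degree 2 over Q, and its unique nontrivial automorphism is sqrt(1546) ↦ -sqrt(1546). Hence Gal(Q(sqrt(1546))/Q) = Z/2Z.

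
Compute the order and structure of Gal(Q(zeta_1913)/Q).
|Gal(Q(zeta_1913)/Q)| = phi(1913) = 1912; group ≅ (Z/1913Z)^* ≅ Z/1912Z

The n-th cyclotomic polynomial Φ_1913(x) is the minimal polynomial of zeta_1913 over Q and has degree phi(1913) = 1912. So Q(zeta_1913) is a degree-1912 Galois extension with Galois group (Z/1913Z)^*. (Z/1913Z)^* is cyclic since 1913 is an odd prime power (or 4). Hence Gal(Q(zeta_1913)/Q) ≅ Z/1912Z.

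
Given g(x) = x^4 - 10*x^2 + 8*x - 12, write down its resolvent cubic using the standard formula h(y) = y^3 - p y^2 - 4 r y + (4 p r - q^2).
h(y) = y^3 + 10*y^2 + 48*y + 416

Identify coefficients: p = -10, q = 8, r = -12.
Plug into h(y) = y^3 - p y^2 - 4 r y + (4 p r - q^2):
  h(y) = y^3 - (-10) y^2 - 4*(-12) y + (4*(-10)*(-12) - (8)^2)
       = y^3 + (10) y^2 + (48) y + (416).
Simplifying: h(y) = y^3 + 10*y^2 + 48*y + 416.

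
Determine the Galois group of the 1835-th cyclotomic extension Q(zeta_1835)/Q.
|Gal(Q(zeta_1835)/Q)| = phi(1835) = 1464; group ≅ (Z/1835Z)^* ≅ Z/4Z × Z/366Z

The n-th cyclotomic polynomial Φ_1835(x) is the minimal polynomial of zeta_1835 over Q and has degree phi(1835) = 1464. So Q(zeta_1835) is a degree-1464 Galois extension with Galois group (Z/1835Z)^*. By CRT, (Z/1835Z)^* ≅ (Z/5Z)^* × (Z/367Z)^*. Each prime-power unit group is (Z/5Z)^* ≅ Z/4Z; (Z/367Z)^* ≅ Z/366Z. Hence Gal(Q(zeta_1835)/Q) ≅ Z/4Z × Z/366Z.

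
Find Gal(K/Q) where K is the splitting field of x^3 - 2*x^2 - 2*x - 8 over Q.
Gal(K/Q) = S_3 (symmetric group of order 6)

Compute the discriminant of x^3 + (-2)*x^2 + (-2)*x + (-8): Δ = -2512. Since Δ is not a rational square, the Galois group is not contained in A_3; it must be the full S_3 (irreducibility of the cubic rules out anything smaller).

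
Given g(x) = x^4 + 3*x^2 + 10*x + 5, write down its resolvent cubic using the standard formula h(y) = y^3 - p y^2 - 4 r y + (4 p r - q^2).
h(y) = y^3 - 3*y^2 - 20*y - 40

Identify coefficients: p = 3, q = 10, r = 5.
Plug into h(y) = y^3 - p y^2 - 4 r y + (4 p r - q^2):
  h(y) = y^3 - (3) y^2 - 4*(5) y + (4*(3)*(5) - (10)^2)
       = y^3 + (-3) y^2 + (-20) y + (-40).
Simplifying: h(y) = y^3 - 3*y^2 - 20*y - 40.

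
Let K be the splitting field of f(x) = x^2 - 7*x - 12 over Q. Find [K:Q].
[K:Q] = 2

The discriminant of x^2 + (-7)*x + (-12) is b^2 - 4c = 49 - (-48) = 97. Since 97 is not a perfect square in Q, the polynomial is irreducible over Q. Its two roots generate a degree-2 extension, so [K:Q] = 2.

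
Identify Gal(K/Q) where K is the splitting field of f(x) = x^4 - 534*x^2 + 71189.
Gal(K/Q) = V_4 (Klein four-group, Z/2Z × Z/2Z)

f factors as (x^2 - 277)(x^2 - 257), so the splitting field is K = Q(sqrt(277), sqrt(257)). The elements 277, 257, 71189 are all non-squares in Q, so sqrt(277) and sqrt(257) generate independent quadratic extensions. Thus [K:Q] = 4 and Gal(K/Q) is generated by the two order-2 automorphisms sqrt(277) ↦ -sqrt(277) and sqrt(257) ↦ -sqrt(257), giving V_4.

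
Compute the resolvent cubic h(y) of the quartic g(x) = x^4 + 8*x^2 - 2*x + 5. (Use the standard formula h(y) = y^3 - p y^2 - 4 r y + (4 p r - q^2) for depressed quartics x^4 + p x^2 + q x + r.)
h(y) = y^3 - 8*y^2 - 20*y + 156

Identify coefficients: p = 8, q = -2, r = 5.
Plug into h(y) = y^3 - p y^2 - 4 r y + (4 p r - q^2):
  h(y) = y^3 - (8) y^2 - 4*(5) y + (4*(8)*(5) - (-2)^2)
       = y^3 + (-8) y^2 + (-20) y + (156).
Simplifying: h(y) = y^3 - 8*y^2 - 20*y + 156.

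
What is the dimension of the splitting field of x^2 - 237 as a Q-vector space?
[K:Q] = 2

The polynomial x^2 - 237 is irreducible over Q since 237 is not a perfect square. Its splitting field is Q(sqrt(237)), which has degree 2 over Q.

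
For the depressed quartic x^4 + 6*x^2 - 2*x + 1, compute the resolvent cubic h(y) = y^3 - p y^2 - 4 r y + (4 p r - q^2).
h(y) = y^3 - 6*y^2 - 4*y + 20

Identify coefficients: p = 6, q = -2, r = 1.
Plug into h(y) = y^3 - p y^2 - 4 r y + (4 p r - q^2):
  h(y) = y^3 - (6) y^2 - 4*(1) y + (4*(6)*(1) - (-2)^2)
       = y^3 + (-6) y^2 + (-4) y + (20).
Simplifying: h(y) = y^3 - 6*y^2 - 4*y + 20.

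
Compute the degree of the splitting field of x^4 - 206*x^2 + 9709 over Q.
[K:Q] = 4

f factors as (x^2 - 73)(x^2 - 133); the splitting field is K = Q(sqrt(73), sqrt(133)). Since 73, 133, and 9709 are all non-squares in Q, the three subfields Q(sqrt(73)), Q(sqrt(133)), Q(sqrt(9709)) are distinct degree-2 extensions, so [K:Q] = 4 (Klein four Galois group).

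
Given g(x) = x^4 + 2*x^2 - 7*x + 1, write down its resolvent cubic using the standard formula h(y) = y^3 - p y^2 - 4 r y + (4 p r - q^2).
h(y) = y^3 - 2*y^2 - 4*y - 41

Identify coefficients: p = 2, q = -7, r = 1.
Plug into h(y) = y^3 - p y^2 - 4 r y + (4 p r - q^2):
  h(y) = y^3 - (2) y^2 - 4*(1) y + (4*(2)*(1) - (-7)^2)
       = y^3 + (-2) y^2 + (-4) y + (-41).
Simplifying: h(y) = y^3 - 2*y^2 - 4*y - 41.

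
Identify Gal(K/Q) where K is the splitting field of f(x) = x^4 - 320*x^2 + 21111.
Gal(K/Q) = V_4 (Klein four-group, Z/2Z × Z/2Z)

f factors as (x^2 - 93)(x^2 - 227), so the splitting field is K = Q(sqrt(93), sqrt(227)). The elements 93, 227, 21111 are all non-squares in Q, so sqrt(93) and sqrt(227) generate independent quadratic extensions. Thus [K:Q] = 4 and Gal(K/Q) is generated by the two order-2 automorphisms sqrt(93) ↦ -sqrt(93) and sqrt(227) ↦ -sqrt(227), giving V_4.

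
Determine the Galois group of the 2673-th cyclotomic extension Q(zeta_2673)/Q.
|Gal(Q(zeta_2673)/Q)| = phi(2673) = 1620; group ≅ (Z/2673Z)^* ≅ Z/10Z × Z/162Z

The n-th cyclotomic polynomial Φ_2673(x) is the minimal polynomial of zeta_2673 over Q and has degree phi(2673) = 1620. So Q(zeta_2673) is a degree-1620 Galois extension with Galois group (Z/2673Z)^*. By CRT, (Z/2673Z)^* ≅ (Z/243Z)^* × (Z/11Z)^*. Each prime-power unit group is (Z/243Z)^* ≅ Z/162Z; (Z/11Z)^* ≅ Z/10Z. Hence Gal(Q(zeta_2673)/Q) ≅ Z/10Z × Z/162Z.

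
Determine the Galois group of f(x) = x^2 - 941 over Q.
Gal(K/Q) = Z/2Z (cyclic of order 2)

x^2 - 941 is irreducible over Q since 941 is not a rational square. The splitting field Q(sqrt(941)) has degree 2 over Q, and its unique nontrivial automorphism is sqrt(941) ↦ -sqrt(941). Hence Gal(Q(sqrt(941))/Q) = Z/2Z.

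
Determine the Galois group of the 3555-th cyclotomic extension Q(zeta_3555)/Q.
|Gal(Q(zeta_3555)/Q)| = phi(3555) = 1872; group ≅ (Z/3555Z)^* ≅ Z/4Z × Z/6Z × Z/78Z

The n-th cyclotomic polynomial Φ_3555(x) is the minimal polynomial of zeta_3555 over Q and has degree phi(3555) = 1872. So Q(zeta_3555) is a degree-1872 Galois extension with Galois group (Z/3555Z)^*. By CRT, (Z/3555Z)^* ≅ (Z/9Z)^* × (Z/5Z)^* × (Z/79Z)^*. Each prime-power unit group is (Z/9Z)^* ≅ Z/6Z; (Z/5Z)^* ≅ Z/4Z; (Z/79Z)^* ≅ Z/78Z. Hence Gal(Q(zeta_3555)/Q) ≅ Z/4Z × Z/6Z × Z/78Z.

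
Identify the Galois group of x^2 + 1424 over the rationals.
Gal(K/Q) = Z/2Z (cyclic of order 2)

x^2 + 1424 is irreducible over Q since -1424 is not a rational square. The splitting field Q(sqrt(-1424)) has degree 2 over Q, and its unique nontrivial automorphism is sqrt(-1424) ↦ -sqrt(-1424). Hence Gal(Q(sqrt(-1424))/Q) = Z/2Z.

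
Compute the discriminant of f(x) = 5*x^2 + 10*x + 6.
Δ = -20

For a quadratic a x^2 + b x + c the discriminant is Δ = b^2 - 4ac = (10)^2 - 4*(5)*(6) = 100 - (120) = -20.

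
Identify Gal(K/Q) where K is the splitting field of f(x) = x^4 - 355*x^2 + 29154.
Gal(K/Q) = V_4 (Klein four-group, Z/2Z × Z/2Z)

f factors as (x^2 - 226)(x^2 - 129), so the splitting field is K = Q(sqrt(226), sqrt(129)). The elements 226, 129, 29154 are all non-squares in Q, so sqrt(226) and sqrt(129) generate independent quadratic extensions. Thus [K:Q] = 4 and Gal(K/Q) is generated by the two order-2 automorphisms sqrt(226) ↦ -sqrt(226) and sqrt(129) ↦ -sqrt(129), giving V_4.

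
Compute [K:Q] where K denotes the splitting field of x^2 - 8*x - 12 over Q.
[K:Q] = 2

The discriminant of x^2 + (-8)*x + (-12) is b^2 - 4c = 64 - (-48) = 112. Since 112 is not a perfect square in Q, the polynomial is irreducible over Q. Its two roots generate a degree-2 extension, so [K:Q] = 2.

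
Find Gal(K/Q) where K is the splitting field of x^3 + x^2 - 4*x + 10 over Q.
Gal(K/Q) = S_3 (symmetric group of order 6)

Compute the discriminant of x^3 + (1)*x^2 + (-4)*x + (10): Δ = -3188. Since Δ is not a rational square, the Galois group is not contained in A_3; it must be the full S_3 (irreducibility of the cubic rules out anything smaller).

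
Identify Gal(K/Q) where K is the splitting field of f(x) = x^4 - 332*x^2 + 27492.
Gal(K/Q) = V_4 (Klein four-group, Z/2Z × Z/2Z)

f factors as (x^2 - 174)(x^2 - 158), so the splitting field is K = Q(sqrt(174), sqrt(158)). The elements 174, 158, 27492 are all non-squares in Q, so sqrt(174) and sqrt(158) generate independent quadratic extensions. Thus [K:Q] = 4 and Gal(K/Q) is generated by the two order-2 automorphisms sqrt(174) ↦ -sqrt(174) and sqrt(158) ↦ -sqrt(158), giving V_4.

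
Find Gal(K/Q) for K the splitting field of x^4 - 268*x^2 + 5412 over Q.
Gal(K/Q) = V_4 (Klein four-group, Z/2Z × Z/2Z)

f factors as (x^2 - 22)(x^2 - 246), so the splitting field is K = Q(sqrt(22), sqrt(246)). The elements 22, 246, 5412 are all non-squares in Q, so sqrt(22) and sqrt(246) generate independent quadratic extensions. Thus [K:Q] = 4 and Gal(K/Q) is generated by the two order-2 automorphisms sqrt(22) ↦ -sqrt(22) and sqrt(246) ↦ -sqrt(246), giving V_4.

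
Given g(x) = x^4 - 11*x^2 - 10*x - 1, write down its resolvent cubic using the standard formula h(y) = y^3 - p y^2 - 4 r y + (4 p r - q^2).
h(y) = y^3 + 11*y^2 + 4*y - 56

Identify coefficients: p = -11, q = -10, r = -1.
Plug into h(y) = y^3 - p y^2 - 4 r y + (4 p r - q^2):
  h(y) = y^3 - (-11) y^2 - 4*(-1) y + (4*(-11)*(-1) - (-10)^2)
       = y^3 + (11) y^2 + (4) y + (-56).
Simplifying: h(y) = y^3 + 11*y^2 + 4*y - 56.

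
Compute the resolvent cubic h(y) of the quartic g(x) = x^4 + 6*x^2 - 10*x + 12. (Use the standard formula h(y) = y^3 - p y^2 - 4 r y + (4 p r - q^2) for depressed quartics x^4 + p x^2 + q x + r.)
h(y) = y^3 - 6*y^2 - 48*y + 188

Identify coefficients: p = 6, q = -10, r = 12.
Plug into h(y) = y^3 - p y^2 - 4 r y + (4 p r - q^2):
  h(y) = y^3 - (6) y^2 - 4*(12) y + (4*(6)*(12) - (-10)^2)
       = y^3 + (-6) y^2 + (-48) y + (188).
Simplifying: h(y) = y^3 - 6*y^2 - 48*y + 188.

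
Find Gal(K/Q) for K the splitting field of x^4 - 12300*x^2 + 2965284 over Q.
Gal(K/Q) = Z/2Z (cyclic of order 2)

f factors as (x^2 - 246)(x^2 - 12054), so the splitting field is K = Q(sqrt(246), sqrt(12054)). The squarefree part of 246 is 246 and the squarefree part of 12054 is also 246, so sqrt(246) and sqrt(12054) are both rational multiples of sqrt(246). Hence Q(sqrt(246)) = Q(sqrt(12054)) = Q(sqrt(246)), and the splitting field collapses to a single degree-2 extension with Galois group Z/2Z.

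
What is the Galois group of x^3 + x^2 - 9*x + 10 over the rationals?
Gal(K/Q) = S_3 (symmetric group of order 6)

Compute the discriminant of x^3 + (1)*x^2 + (-9)*x + (10): Δ = -1363. Since Δ is not a rational square, the Galois group is not contained in A_3; it must be the full S_3 (irreducibility of the cubic rules out anything smaller).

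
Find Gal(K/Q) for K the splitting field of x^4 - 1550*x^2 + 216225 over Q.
Gal(K/Q) = Z/2Z (cyclic of order 2)

f factors as (x^2 - 1395)(x^2 - 155), so the splitting field is K = Q(sqrt(1395), sqrt(155)). The squarefree part of 1395 is 155 and the squarefree part of 155 is also 155, so sqrt(1395) and sqrt(155) are both rational multiples of sqrt(155). Hence Q(sqrt(1395)) = Q(sqrt(155)) = Q(sqrt(155)), and the splitting field collapses to a single degree-2 extension with Galois group Z/2Z.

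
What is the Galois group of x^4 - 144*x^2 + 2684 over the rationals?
Gal(K/Q) = V_4 (Klein four-group, Z/2Z × Z/2Z)

f factors as (x^2 - 122)(x^2 - 22), so the splitting field is K = Q(sqrt(122), sqrt(22)). The elements 122, 22, 2684 are all non-squares in Q, so sqrt(122) and sqrt(22) generate independent quadratic extensions. Thus [K:Q] = 4 and Gal(K/Q) is generated by the two order-2 automorphisms sqrt(122) ↦ -sqrt(122) and sqrt(22) ↦ -sqrt(22), giving V_4.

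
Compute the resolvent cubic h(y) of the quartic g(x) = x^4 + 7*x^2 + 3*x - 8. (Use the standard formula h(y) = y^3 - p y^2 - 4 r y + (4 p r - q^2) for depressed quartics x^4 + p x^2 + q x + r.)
h(y) = y^3 - 7*y^2 + 32*y - 233

Identify coefficients: p = 7, q = 3, r = -8.
Plug into h(y) = y^3 - p y^2 - 4 r y + (4 p r - q^2):
  h(y) = y^3 - (7) y^2 - 4*(-8) y + (4*(7)*(-8) - (3)^2)
       = y^3 + (-7) y^2 + (32) y + (-233).
Simplifying: h(y) = y^3 - 7*y^2 + 32*y - 233.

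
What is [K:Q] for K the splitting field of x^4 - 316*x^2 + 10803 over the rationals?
[K:Q] = 4

f factors as (x^2 - 39)(x^2 - 277); the splitting field is K = Q(sqrt(39), sqrt(277)). Since 39, 277, and 10803 are all non-squares in Q, the three subfields Q(sqrt(39)), Q(sqrt(277)), Q(sqrt(10803)) are distinct degree-2 extensions, so [K:Q] = 4 (Klein four Galois group).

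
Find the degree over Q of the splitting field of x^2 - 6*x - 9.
[K:Q] = 2

The discriminant of x^2 + (-6)*x + (-9) is b^2 - 4c = 36 - (-36) = 72. Since 72 is not a perfect square in Q, the polynomial is irreducible over Q. Its two roots generate a degree-2 extension, so [K:Q] = 2.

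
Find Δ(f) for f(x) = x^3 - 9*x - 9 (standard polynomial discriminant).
Δ = 729

For a depressed cubic x^3 + p x + q the discriminant is Δ = -4 p^3 - 27 q^2 = -4*(-9)^3 - 27*(-9)^2 = 2916 - 2187 = 729.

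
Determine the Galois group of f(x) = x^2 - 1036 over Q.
Gal(K/Q) = Z/2Z (cyclic of order 2)

x^2 - 1036 is irreducible over Q since 1036 is not a rational square. The splitting field Q(sqrt(1036)) has degree 2 over Q, and its unique nontrivial automorphism is sqrt(1036) ↦ -sqrt(1036). Hence Gal(Q(sqrt(1036))/Q) = Z/2Z.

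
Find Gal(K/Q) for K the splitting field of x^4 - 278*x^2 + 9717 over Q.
Gal(K/Q) = V_4 (Klein four-group, Z/2Z × Z/2Z)

f factors as (x^2 - 237)(x^2 - 41), so the splitting field is K = Q(sqrt(237), sqrt(41)). The elements 237, 41, 9717 are all non-squares in Q, so sqrt(237) and sqrt(41) generate independent quadratic extensions. Thus [K:Q] = 4 and Gal(K/Q) is generated by the two order-2 automorphisms sqrt(237) ↦ -sqrt(237) and sqrt(41) ↦ -sqrt(41), giving V_4.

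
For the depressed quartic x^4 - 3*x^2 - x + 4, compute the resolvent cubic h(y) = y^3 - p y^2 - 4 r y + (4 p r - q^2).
h(y) = y^3 + 3*y^2 - 16*y - 49

Identify coefficients: p = -3, q = -1, r = 4.
Plug into h(y) = y^3 - p y^2 - 4 r y + (4 p r - q^2):
  h(y) = y^3 - (-3) y^2 - 4*(4) y + (4*(-3)*(4) - (-1)^2)
       = y^3 + (3) y^2 + (-16) y + (-49).
Simplifying: h(y) = y^3 + 3*y^2 - 16*y - 49.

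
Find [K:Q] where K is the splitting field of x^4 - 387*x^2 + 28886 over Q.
[K:Q] = 4

f factors as (x^2 - 101)(x^2 - 286); the splitting field is K = Q(sqrt(101), sqrt(286)). Since 101, 286, and 28886 are all non-squares in Q, the three subfields Q(sqrt(101)), Q(sqrt(286)), Q(sqrt(28886)) are distinct degree-2 extensions, so [K:Q] = 4 (Klein four Galois group).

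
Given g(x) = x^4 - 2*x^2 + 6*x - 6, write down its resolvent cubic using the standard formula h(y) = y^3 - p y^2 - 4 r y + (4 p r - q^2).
h(y) = y^3 + 2*y^2 + 24*y + 12

Identify coefficients: p = -2, q = 6, r = -6.
Plug into h(y) = y^3 - p y^2 - 4 r y + (4 p r - q^2):
  h(y) = y^3 - (-2) y^2 - 4*(-6) y + (4*(-2)*(-6) - (6)^2)
       = y^3 + (2) y^2 + (24) y + (12).
Simplifying: h(y) = y^3 + 2*y^2 + 24*y + 12.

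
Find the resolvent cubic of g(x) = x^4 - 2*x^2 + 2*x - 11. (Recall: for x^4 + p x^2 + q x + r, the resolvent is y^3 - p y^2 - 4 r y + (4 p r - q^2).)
h(y) = y^3 + 2*y^2 + 44*y + 84

Identify coefficients: p = -2, q = 2, r = -11.
Plug into h(y) = y^3 - p y^2 - 4 r y + (4 p r - q^2):
  h(y) = y^3 - (-2) y^2 - 4*(-11) y + (4*(-2)*(-11) - (2)^2)
       = y^3 + (2) y^2 + (44) y + (84).
Simplifying: h(y) = y^3 + 2*y^2 + 44*y + 84.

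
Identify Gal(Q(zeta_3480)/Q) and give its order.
|Gal(Q(zeta_3480)/Q)| = phi(3480) = 896; group ≅ (Z/3480Z)^* ≅ Z/2Z × Z/2Z × Z/2Z × Z/4Z × Z/28Z

The n-th cyclotomic polynomial Φ_3480(x) is the minimal polynomial of zeta_3480 over Q and has degree phi(3480) = 896. So Q(zeta_3480) is a degree-896 Galois extension with Galois group (Z/3480Z)^*. By CRT, (Z/3480Z)^* ≅ (Z/8Z)^* × (Z/3Z)^* × (Z/5Z)^* × (Z/29Z)^*. Each prime-power unit group is (Z/8Z)^* ≅ Z/2Z × Z/2Z; (Z/3Z)^* ≅ Z/2Z; (Z/5Z)^* ≅ Z/4Z; (Z/29Z)^* ≅ Z/28Z. Hence Gal(Q(zeta_3480)/Q) ≅ Z/2Z × Z/2Z × Z/2Z × Z/4Z × Z/28Z.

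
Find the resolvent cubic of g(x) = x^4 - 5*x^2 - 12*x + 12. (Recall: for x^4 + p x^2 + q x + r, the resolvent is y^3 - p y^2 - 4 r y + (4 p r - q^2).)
h(y) = y^3 + 5*y^2 - 48*y - 384

Identify coefficients: p = -5, q = -12, r = 12.
Plug into h(y) = y^3 - p y^2 - 4 r y + (4 p r - q^2):
  h(y) = y^3 - (-5) y^2 - 4*(12) y + (4*(-5)*(12) - (-12)^2)
       = y^3 + (5) y^2 + (-48) y + (-384).
Simplifying: h(y) = y^3 + 5*y^2 - 48*y - 384.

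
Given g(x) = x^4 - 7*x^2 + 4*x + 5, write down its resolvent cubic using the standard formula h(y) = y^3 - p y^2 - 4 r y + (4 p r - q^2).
h(y) = y^3 + 7*y^2 - 20*y - 156

Identify coefficients: p = -7, q = 4, r = 5.
Plug into h(y) = y^3 - p y^2 - 4 r y + (4 p r - q^2):
  h(y) = y^3 - (-7) y^2 - 4*(5) y + (4*(-7)*(5) - (4)^2)
       = y^3 + (7) y^2 + (-20) y + (-156).
Simplifying: h(y) = y^3 + 7*y^2 - 20*y - 156.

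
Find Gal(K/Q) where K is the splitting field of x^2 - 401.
Gal(K/Q) = Z/2Z (cyclic of order 2)

x^2 - 401 is irreducible over Q since 401 is not a rational square. The splitting field Q(sqrt(401)) has degree 2 over Q, and its unique nontrivial automorphism is sqrt(401) ↦ -sqrt(401). Hence Gal(Q(sqrt(401))/Q) = Z/2Z.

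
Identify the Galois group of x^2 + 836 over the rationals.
Gal(K/Q) = Z/2Z (cyclic of order 2)

x^2 + 836 is irreducible over Q since -836 is not a rational square. The splitting field Q(sqrt(-836)) has degree 2 over Q, and its unique nontrivial automorphism is sqrt(-836) ↦ -sqrt(-836). Hence Gal(Q(sqrt(-836))/Q) = Z/2Z.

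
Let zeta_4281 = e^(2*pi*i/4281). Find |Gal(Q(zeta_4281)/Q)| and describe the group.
|Gal(Q(zeta_4281)/Q)| = phi(4281) = 2852; group ≅ (Z/4281Z)^* ≅ Z/2Z × Z/1426Z

The n-th cyclotomic polynomial Φ_4281(x) is the minimal polynomial of zeta_4281 over Q and has degree phi(4281) = 2852. So Q(zeta_4281) is a degree-2852 Galois extension with Galois group (Z/4281Z)^*. By CRT, (Z/4281Z)^* ≅ (Z/3Z)^* × (Z/1427Z)^*. Each prime-power unit group is (Z/3Z)^* ≅ Z/2Z; (Z/1427Z)^* ≅ Z/1426Z. Hence Gal(Q(zeta_4281)/Q) ≅ Z/2Z × Z/1426Z.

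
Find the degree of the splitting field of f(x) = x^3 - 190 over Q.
[K:Q] = 6

x^3 - 190 has one real root r = 190^(1/3) and two complex roots r*zeta_3, r*zeta_3^2 where zeta_3 = e^(2*pi*i/3). The splitting field is Q(r, zeta_3). [Q(r):Q] = 3 and [Q(zeta_3):Q] = 2 with gcd = 1, so [Q(r, zeta_3):Q] = 3 * 2 = 6.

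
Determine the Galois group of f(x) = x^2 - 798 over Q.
Gal(K/Q) = Z/2Z (cyclic of order 2)

x^2 - 798 is irreducible over Q since 798 is not a rational square. The splitting field Q(sqrt(798)) has degree 2 over Q, and its unique nontrivial automorphism is sqrt(798) ↦ -sqrt(798). Hence Gal(Q(sqrt(798))/Q) = Z/2Z.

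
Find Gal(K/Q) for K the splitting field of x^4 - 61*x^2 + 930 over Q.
Gal(K/Q) = V_4 (Klein four-group, Z/2Z × Z/2Z)

f factors as (x^2 - 30)(x^2 - 31), so the splitting field is K = Q(sqrt(30), sqrt(31)). The elements 30, 31, 930 are all non-squares in Q, so sqrt(30) and sqrt(31) generate independent quadratic extensions. Thus [K:Q] = 4 and Gal(K/Q) is generated by the two order-2 automorphisms sqrt(30) ↦ -sqrt(30) and sqrt(31) ↦ -sqrt(31), giving V_4.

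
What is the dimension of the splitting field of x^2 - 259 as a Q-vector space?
[K:Q] = 2

The polynomial x^2 - 259 is irreducible over Q since 259 is not a perfect square. Its splitting field is Q(sqrt(259)), which has degree 2 over Q.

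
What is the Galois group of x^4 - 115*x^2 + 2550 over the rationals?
Gal(K/Q) = V_4 (Klein four-group, Z/2Z × Z/2Z)

f factors as (x^2 - 85)(x^2 - 30), so the splitting field is K = Q(sqrt(85), sqrt(30)). The elements 85, 30, 2550 are all non-squares in Q, so sqrt(85) and sqrt(30) generate independent quadratic extensions. Thus [K:Q] = 4 and Gal(K/Q) is generated by the two order-2 automorphisms sqrt(85) ↦ -sqrt(85) and sqrt(30) ↦ -sqrt(30), giving V_4.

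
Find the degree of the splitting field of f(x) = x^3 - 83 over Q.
[K:Q] = 6

x^3 - 83 has one real root r = 83^(1/3) and two complex roots r*zeta_3, r*zeta_3^2 where zeta_3 = e^(2*pi*i/3). The splitting field is Q(r, zeta_3). [Q(r):Q] = 3 and [Q(zeta_3):Q] = 2 with gcd = 1, so [Q(r, zeta_3):Q] = 3 * 2 = 6.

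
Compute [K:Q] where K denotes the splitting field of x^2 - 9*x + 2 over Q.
[K:Q] = 2

The discriminant of x^2 + (-9)*x + (2) is b^2 - 4c = 81 - (8) = 73. Since 73 is not a perfect square in Q, the polynomial is irreducible over Q. Its two roots generate a degree-2 extension, so [K:Q] = 2.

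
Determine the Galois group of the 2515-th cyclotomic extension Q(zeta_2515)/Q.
|Gal(Q(zeta_2515)/Q)| = phi(2515) = 2008; group ≅ (Z/2515Z)^* ≅ Z/4Z × Z/502Z

The n-th cyclotomic polynomial Φ_2515(x) is the minimal polynomial of zeta_2515 over Q and has degree phi(2515) = 2008. So Q(zeta_2515) is a degree-2008 Galois extension with Galois group (Z/2515Z)^*. By CRT, (Z/2515Z)^* ≅ (Z/5Z)^* × (Z/503Z)^*. Each prime-power unit group is (Z/5Z)^* ≅ Z/4Z; (Z/503Z)^* ≅ Z/502Z. Hence Gal(Q(zeta_2515)/Q) ≅ Z/4Z × Z/502Z.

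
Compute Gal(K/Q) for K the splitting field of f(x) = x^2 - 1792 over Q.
Gal(K/Q) = Z/2Z (cyclic of order 2)

x^2 - 1792 is irreducible over Q since 1792 is not a rational square. The splitting field Q(sqrt(1792)) has degree 2 over Q, and its unique nontrivial automorphism is sqrt(1792) ↦ -sqrt(1792). Hence Gal(Q(sqrt(1792))/Q) = Z/2Z.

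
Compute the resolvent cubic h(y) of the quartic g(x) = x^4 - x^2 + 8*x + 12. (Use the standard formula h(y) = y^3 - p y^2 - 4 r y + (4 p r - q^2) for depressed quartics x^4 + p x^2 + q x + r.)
h(y) = y^3 + y^2 - 48*y - 112

Identify coefficients: p = -1, q = 8, r = 12.
Plug into h(y) = y^3 - p y^2 - 4 r y + (4 p r - q^2):
  h(y) = y^3 - (-1) y^2 - 4*(12) y + (4*(-1)*(12) - (8)^2)
       = y^3 + (1) y^2 + (-48) y + (-112).
Simplifying: h(y) = y^3 + y^2 - 48*y - 112.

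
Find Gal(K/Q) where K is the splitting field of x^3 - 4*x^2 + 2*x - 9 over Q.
Gal(K/Q) = S_3 (symmetric group of order 6)

Compute the discriminant of x^3 + (-4)*x^2 + (2)*x + (-9): Δ = -3163. Since Δ is not a rational square, the Galois group is not contained in A_3; it must be the full S_3 (irreducibility of the cubic rules out anything smaller).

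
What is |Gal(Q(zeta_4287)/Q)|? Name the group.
|Gal(Q(zeta_4287)/Q)| = phi(4287) = 2856; group ≅ (Z/4287Z)^* ≅ Z/2Z × Z/1428Z

The n-th cyclotomic polynomial Φ_4287(x) is the minimal polynomial of zeta_4287 over Q and has degree phi(4287) = 2856. So Q(zeta_4287) is a degree-2856 Galois extension with Galois group (Z/4287Z)^*. By CRT, (Z/4287Z)^* ≅ (Z/3Z)^* × (Z/1429Z)^*. Each prime-power unit group is (Z/3Z)^* ≅ Z/2Z; (Z/1429Z)^* ≅ Z/1428Z. Hence Gal(Q(zeta_4287)/Q) ≅ Z/2Z × Z/1428Z.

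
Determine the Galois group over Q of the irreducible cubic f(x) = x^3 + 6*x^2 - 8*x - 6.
Gal(K/Q) = S_3 (symmetric group of order 6)

Compute the discriminant of x^3 + (6)*x^2 + (-8)*x + (-6): Δ = 13748. Since Δ is not a rational square, the Galois group is not contained in A_3; it must be the full S_3 (irreducibility of the cubic rules out anything smaller).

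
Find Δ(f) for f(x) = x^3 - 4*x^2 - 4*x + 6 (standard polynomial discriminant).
Δ = 2804

For x^3 + a x^2 + b x + c the discriminant is Δ = 18 a b c - 4 a^3 c + a^2 b^2 - 4 b^3 - 27 c^2.
Plug a = -4, b = -4, c = 6:
  18*(-4)*(-4)*(6) - 4*(-4)^3*(6) + (-4)^2*(-4)^2 - 4*(-4)^3 - 27*(6)^2
  = 1728 + (1536) + 256 + (256) + (-972)
  = 2804.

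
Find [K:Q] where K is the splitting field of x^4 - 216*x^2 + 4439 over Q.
[K:Q] = 4

f factors as (x^2 - 193)(x^2 - 23); the splitting field is K = Q(sqrt(193), sqrt(23)). Since 193, 23, and 4439 are all non-squares in Q, the three subfields Q(sqrt(193)), Q(sqrt(23)), Q(sqrt(4439)) are distinct degree-2 extensions, so [K:Q] = 4 (Klein four Galois group).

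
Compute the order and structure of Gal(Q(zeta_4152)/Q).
|Gal(Q(zeta_4152)/Q)| = phi(4152) = 1376; group ≅ (Z/4152Z)^* ≅ Z/2Z × Z/2Z × Z/2Z × Z/172Z

The n-th cyclotomic polynomial Φ_4152(x) is the minimal polynomial of zeta_4152 over Q and has degree phi(4152) = 1376. So Q(zeta_4152) is a degree-1376 Galois extension with Galois group (Z/4152Z)^*. By CRT, (Z/4152Z)^* ≅ (Z/8Z)^* × (Z/3Z)^* × (Z/173Z)^*. Each prime-power unit group is (Z/8Z)^* ≅ Z/2Z × Z/2Z; (Z/3Z)^* ≅ Z/2Z; (Z/173Z)^* ≅ Z/172Z. Hence Gal(Q(zeta_4152)/Q) ≅ Z/2Z × Z/2Z × Z/2Z × Z/172Z.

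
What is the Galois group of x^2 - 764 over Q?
Gal(K/Q) = Z/2Z (cyclic of order 2)

x^2 - 764 is irreducible over Q since 764 is not a rational square. The splitting field Q(sqrt(764)) has degree 2 over Q, and its unique nontrivial automorphism is sqrt(764) ↦ -sqrt(764). Hence Gal(Q(sqrt(764))/Q) = Z/2Z.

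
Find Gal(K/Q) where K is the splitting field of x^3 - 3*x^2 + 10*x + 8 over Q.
Gal(K/Q) = S_3 (symmetric group of order 6)

Compute the discriminant of x^3 + (-3)*x^2 + (10)*x + (8): Δ = -8284. Since Δ is not a rational square, the Galois group is not contained in A_3; it must be the full S_3 (irreducibility of the cubic rules out anything smaller).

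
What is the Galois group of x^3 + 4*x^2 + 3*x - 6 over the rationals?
Gal(K/Q) = S_3 (symmetric group of order 6)

Compute the discriminant of x^3 + (4)*x^2 + (3)*x + (-6): Δ = -696. Since Δ is not a rational square, the Galois group is not contained in A_3; it must be the full S_3 (irreducibility of the cubic rules out anything smaller).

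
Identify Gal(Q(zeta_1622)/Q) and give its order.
|Gal(Q(zeta_1622)/Q)| = phi(1622) = 810; group ≅ (Z/1622Z)^* ≅ Z/810Z

The n-th cyclotomic polynomial Φ_1622(x) is the minimal polynomial of zeta_1622 over Q and has degree phi(1622) = 810. So Q(zeta_1622) is a degree-810 Galois extension with Galois group (Z/1622Z)^*. By CRT, (Z/1622Z)^* ≅ (Z/2Z)^* × (Z/811Z)^*. Each prime-power unit group is (Z/2Z)^* ≅ trivial group (order 1); (Z/811Z)^* ≅ Z/810Z. Hence Gal(Q(zeta_1622)/Q) ≅ Z/810Z.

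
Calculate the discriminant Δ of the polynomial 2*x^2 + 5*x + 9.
Δ = -47

For a quadratic a x^2 + b x + c the discriminant is Δ = b^2 - 4ac = (5)^2 - 4*(2)*(9) = 25 - (72) = -47.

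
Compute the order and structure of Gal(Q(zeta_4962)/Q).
|Gal(Q(zeta_4962)/Q)| = phi(4962) = 1652; group ≅ (Z/4962Z)^* ≅ Z/2Z × Z/826Z

The n-th cyclotomic polynomial Φ_4962(x) is the minimal polynomial of zeta_4962 over Q and has degree phi(4962) = 1652. So Q(zeta_4962) is a degree-1652 Galois extension with Galois group (Z/4962Z)^*. By CRT, (Z/4962Z)^* ≅ (Z/2Z)^* × (Z/3Z)^* × (Z/827Z)^*. Each prime-power unit group is (Z/2Z)^* ≅ trivial group (order 1); (Z/3Z)^* ≅ Z/2Z; (Z/827Z)^* ≅ Z/826Z. Hence Gal(Q(zeta_4962)/Q) ≅ Z/2Z × Z/826Z.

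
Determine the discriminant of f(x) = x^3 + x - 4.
Δ = -436

For a depressed cubic x^3 + p x + q the discriminant is Δ = -4 p^3 - 27 q^2 = -4*(1)^3 - 27*(-4)^2 = -4 - 432 = -436.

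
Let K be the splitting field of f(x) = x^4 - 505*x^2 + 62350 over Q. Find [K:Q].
[K:Q] = 4

f factors as (x^2 - 215)(x^2 - 290); the splitting field is K = Q(sqrt(215), sqrt(290)). Since 215, 290, and 62350 are all non-squares in Q, the three subfields Q(sqrt(215)), Q(sqrt(290)), Q(sqrt(62350)) are distinct degree-2 extensions, so [K:Q] = 4 (Klein four Galois group).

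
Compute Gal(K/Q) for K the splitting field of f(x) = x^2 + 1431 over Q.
Gal(K/Q) = Z/2Z (cyclic of order 2)

x^2 + 1431 is irreducible over Q since -1431 is not a rational square. The splitting field Q(sqrt(-1431)) has degree 2 over Q, and its unique nontrivial automorphism is sqrt(-1431) ↦ -sqrt(-1431). Hence Gal(Q(sqrt(-1431))/Q) = Z/2Z.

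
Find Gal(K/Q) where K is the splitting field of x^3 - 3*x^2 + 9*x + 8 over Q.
Gal(K/Q) = S_3 (symmetric group of order 6)

Compute the discriminant of x^3 + (-3)*x^2 + (9)*x + (8): Δ = -6939. Since Δ is not a rational square, the Galois group is not contained in A_3; it must be the full S_3 (irreducibility of the cubic rules out anything smaller).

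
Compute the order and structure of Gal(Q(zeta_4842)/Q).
|Gal(Q(zeta_4842)/Q)| = phi(4842) = 1608; group ≅ (Z/4842Z)^* ≅ Z/6Z × Z/268Z

The n-th cyclotomic polynomial Φ_4842(x) is the minimal polynomial of zeta_4842 over Q and has degree phi(4842) = 1608. So Q(zeta_4842) is a degree-1608 Galois extension with Galois group (Z/4842Z)^*. By CRT, (Z/4842Z)^* ≅ (Z/2Z)^* × (Z/9Z)^* × (Z/269Z)^*. Each prime-power unit group is (Z/2Z)^* ≅ trivial group (order 1); (Z/9Z)^* ≅ Z/6Z; (Z/269Z)^* ≅ Z/268Z. Hence Gal(Q(zeta_4842)/Q) ≅ Z/6Z × Z/268Z.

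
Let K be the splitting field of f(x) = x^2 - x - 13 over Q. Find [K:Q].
[K:Q] = 2

The discriminant of x^2 + (-1)*x + (-13) is b^2 - 4c = 1 - (-52) = 53. Since 53 is not a perfect square in Q, the polynomial is irreducible over Q. Its two roots generate a degree-2 extension, so [K:Q] = 2.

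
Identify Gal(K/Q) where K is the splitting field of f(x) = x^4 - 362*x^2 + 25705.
Gal(K/Q) = V_4 (Klein four-group, Z/2Z × Z/2Z)

f factors as (x^2 - 97)(x^2 - 265), so the splitting field is K = Q(sqrt(97), sqrt(265)). The elements 97, 265, 25705 are all non-squares in Q, so sqrt(97) and sqrt(265) generate independent quadratic extensions. Thus [K:Q] = 4 and Gal(K/Q) is generated by the two order-2 automorphisms sqrt(97) ↦ -sqrt(97) and sqrt(265) ↦ -sqrt(265), giving V_4.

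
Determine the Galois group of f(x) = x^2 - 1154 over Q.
Gal(K/Q) = Z/2Z (cyclic of order 2)

x^2 - 1154 is irreducible over Q since 1154 is not a rational square. The splitting field Q(sqrt(1154)) has degree 2 over Q, and its unique nontrivial automorphism is sqrt(1154) ↦ -sqrt(1154). Hence Gal(Q(sqrt(1154))/Q) = Z/2Z.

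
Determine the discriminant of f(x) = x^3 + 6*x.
Δ = -864

For x^3 + a x^2 + b x + c the discriminant is Δ = 18 a b c - 4 a^3 c + a^2 b^2 - 4 b^3 - 27 c^2.
Plug a = 0, b = 6, c = 0:
  18*(0)*(6)*(0) - 4*(0)^3*(0) + (0)^2*(6)^2 - 4*(6)^3 - 27*(0)^2
  = 0 + (0) + 0 + (-864) + (0)
  = -864.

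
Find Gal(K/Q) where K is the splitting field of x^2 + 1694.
Gal(K/Q) = Z/2Z (cyclic of order 2)

x^2 + 1694 is irreducible over Q since -1694 is not a rational square. The splitting field Q(sqrt(-1694)) has degree 2 over Q, and its unique nontrivial automorphism is sqrt(-1694) ↦ -sqrt(-1694). Hence Gal(Q(sqrt(-1694))/Q) = Z/2Z.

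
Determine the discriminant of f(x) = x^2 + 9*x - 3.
Δ = 93

For a quadratic a x^2 + b x + c the discriminant is Δ = b^2 - 4ac = (9)^2 - 4*(1)*(-3) = 81 - (-12) = 93.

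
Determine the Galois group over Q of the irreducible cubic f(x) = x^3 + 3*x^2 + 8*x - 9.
Gal(K/Q) = S_3 (symmetric group of order 6)

Compute the discriminant of x^3 + (3)*x^2 + (8)*x + (-9): Δ = -6575. Since Δ is not a rational square, the Galois group is not contained in A_3; it must be the full S_3 (irreducibility of the cubic rules out anything smaller).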